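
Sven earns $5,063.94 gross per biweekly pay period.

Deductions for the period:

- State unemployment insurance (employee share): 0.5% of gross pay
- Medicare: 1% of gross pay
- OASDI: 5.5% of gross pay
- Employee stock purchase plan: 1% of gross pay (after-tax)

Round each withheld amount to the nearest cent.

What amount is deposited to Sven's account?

State unemployment insurance (employee share): $5,063.94 × 0.005 = $25.32
Medicare: $5,063.94 × 0.01 = $50.64
OASDI: $5,063.94 × 0.055 = $278.52
Employee stock purchase plan: $5,063.94 × 0.01 = $50.64
Total deductions = $25.32 + $50.64 + $278.52 + $50.64 = $405.12
Net pay = $5,063.94 − $405.12 = $4,658.82

$4,658.82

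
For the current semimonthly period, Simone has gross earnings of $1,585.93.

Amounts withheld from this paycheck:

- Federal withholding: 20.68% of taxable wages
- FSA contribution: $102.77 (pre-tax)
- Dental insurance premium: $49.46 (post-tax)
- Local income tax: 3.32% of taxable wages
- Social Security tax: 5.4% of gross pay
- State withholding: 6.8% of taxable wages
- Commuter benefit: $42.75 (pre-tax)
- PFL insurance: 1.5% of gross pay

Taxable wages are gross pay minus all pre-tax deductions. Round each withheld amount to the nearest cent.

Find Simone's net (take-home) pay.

FSA contribution: $102.77
Commuter benefit: $42.75
Pre-tax total = $102.77 + $42.75 = $145.52
Taxable wages = $1,585.93 − $145.52 = $1,440.41
Local income tax: $1,440.41 × 0.0332 = $47.82
Federal withholding: $1,440.41 × 0.2068 = $297.88
State withholding: $1,440.41 × 0.068 = $97.95
PFL insurance: $1,585.93 × 0.015 = $23.79
Social Security tax: $1,585.93 × 0.054 = $85.64
Dental insurance premium: $49.46
Total deductions = $102.77 + $42.75 + $47.82 + $297.88 + $97.95 + $23.79 + $85.64 + $49.46 = $748.06
Net pay = $1,585.93 − $748.06 = $837.87

$837.87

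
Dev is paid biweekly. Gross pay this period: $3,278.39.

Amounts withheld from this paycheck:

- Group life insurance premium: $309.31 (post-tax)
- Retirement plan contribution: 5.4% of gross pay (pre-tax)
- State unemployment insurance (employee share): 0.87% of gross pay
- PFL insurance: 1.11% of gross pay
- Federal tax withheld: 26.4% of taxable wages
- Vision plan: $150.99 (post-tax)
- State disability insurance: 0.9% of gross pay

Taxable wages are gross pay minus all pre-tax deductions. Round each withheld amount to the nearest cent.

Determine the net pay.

Retirement plan contribution: $3,278.39 × 0.054 = $177.03
Taxable wages = $3,278.39 − $177.03 = $3,101.36
Federal tax withheld: $3,101.36 × 0.264 = $818.76
PFL insurance: $3,278.39 × 0.0111 = $36.39
State disability insurance: $3,278.39 × 0.009 = $29.51
State unemployment insurance (employee share): $3,278.39 × 0.0087 = $28.52
Vision plan: $150.99
Group life insurance premium: $309.31
Total deductions = $177.03 + $818.76 + $36.39 + $29.51 + $28.52 + $150.99 + $309.31 = $1,550.51
Net pay = $3,278.39 − $1,550.51 = $1,727.88

$1,727.88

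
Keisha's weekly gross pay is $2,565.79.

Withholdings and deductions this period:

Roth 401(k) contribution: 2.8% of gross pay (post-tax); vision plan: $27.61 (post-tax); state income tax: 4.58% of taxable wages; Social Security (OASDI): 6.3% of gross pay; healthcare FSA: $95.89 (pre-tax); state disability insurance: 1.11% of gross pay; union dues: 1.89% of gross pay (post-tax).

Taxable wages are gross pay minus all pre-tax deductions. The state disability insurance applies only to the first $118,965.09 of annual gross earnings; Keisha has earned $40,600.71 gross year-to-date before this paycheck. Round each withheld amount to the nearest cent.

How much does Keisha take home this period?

$2,018.72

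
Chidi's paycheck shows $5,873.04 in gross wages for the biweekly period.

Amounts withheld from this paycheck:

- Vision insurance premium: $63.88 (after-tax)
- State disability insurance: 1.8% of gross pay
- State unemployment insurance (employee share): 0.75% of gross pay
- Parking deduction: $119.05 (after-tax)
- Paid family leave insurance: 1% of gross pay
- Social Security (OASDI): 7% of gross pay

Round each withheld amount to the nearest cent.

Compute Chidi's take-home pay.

$5,070.51

Paid family leave insurance: $5,873.04 × 0.01 = $58.73
Social Security (OASDI): $5,873.04 × 0.07 = $411.11
State disability insurance: $5,873.04 × 0.018 = $105.71
State unemployment insurance (employee share): $5,873.04 × 0.0075 = $44.05
Parking deduction: $119.05
Vision insurance premium: $63.88
Total deductions = $58.73 + $411.11 + $105.71 + $44.05 + $119.05 + $63.88 = $802.53
Net pay = $5,873.04 − $802.53 = $5,070.51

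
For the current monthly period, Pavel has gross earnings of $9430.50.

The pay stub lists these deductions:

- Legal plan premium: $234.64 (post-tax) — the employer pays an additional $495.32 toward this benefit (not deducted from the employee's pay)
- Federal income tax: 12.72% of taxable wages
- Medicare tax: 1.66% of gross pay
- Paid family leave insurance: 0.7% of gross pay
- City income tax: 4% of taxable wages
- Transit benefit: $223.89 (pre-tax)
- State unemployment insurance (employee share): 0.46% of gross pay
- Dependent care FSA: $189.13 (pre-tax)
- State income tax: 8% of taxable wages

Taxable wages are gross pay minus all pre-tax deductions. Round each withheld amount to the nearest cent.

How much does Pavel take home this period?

$6287.78

Transit benefit: $223.89
Dependent care FSA: $189.13
Pre-tax total = $223.89 + $189.13 = $413.02
Taxable wages = $9430.50 − $413.02 = $9017.48
City income tax: $9017.48 × 0.04 = $360.70
Federal income tax: $9017.48 × 0.1272 = $1147.02
State income tax: $9017.48 × 0.08 = $721.40
Paid family leave insurance: $9430.50 × 0.007 = $66.01
Medicare tax: $9430.50 × 0.0166 = $156.55
State unemployment insurance (employee share): $9430.50 × 0.0046 = $43.38
Legal plan premium: $234.64
(Employer's $495.32 toward legal plan premium is not withheld from the employee.)
Total deductions = $223.89 + $189.13 + $360.70 + $1147.02 + $721.40 + $66.01 + $156.55 + $43.38 + $234.64 = $3142.72
Net pay = $9430.50 − $3142.72 = $6287.78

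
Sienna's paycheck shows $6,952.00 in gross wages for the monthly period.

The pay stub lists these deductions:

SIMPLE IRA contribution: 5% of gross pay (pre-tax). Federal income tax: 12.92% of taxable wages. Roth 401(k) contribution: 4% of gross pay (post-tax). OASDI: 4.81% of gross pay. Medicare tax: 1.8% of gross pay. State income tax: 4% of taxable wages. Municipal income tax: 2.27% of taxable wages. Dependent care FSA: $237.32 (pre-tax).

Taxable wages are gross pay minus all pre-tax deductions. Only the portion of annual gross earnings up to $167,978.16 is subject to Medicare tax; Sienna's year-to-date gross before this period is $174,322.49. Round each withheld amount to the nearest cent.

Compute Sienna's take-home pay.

$4,532.77

SIMPLE IRA contribution: $6,952.00 × 0.05 = $347.60
Dependent care FSA: $237.32
Pre-tax total = $347.60 + $237.32 = $584.92
Taxable wages = $6,952.00 − $584.92 = $6,367.08
Municipal income tax: $6,367.08 × 0.0227 = $144.53
Federal income tax: $6,367.08 × 0.1292 = $822.63
State income tax: $6,367.08 × 0.04 = $254.68
Medicare tax: annual cap $167,978.16 already reached (YTD $174,322.49), so $0.00
OASDI: $6,952.00 × 0.0481 = $334.39
Roth 401(k) contribution: $6,952.00 × 0.04 = $278.08
Total deductions = $347.60 + $237.32 + $144.53 + $822.63 + $254.68 + $0.00 + $334.39 + $278.08 = $2,419.23
Net pay = $6,952.00 − $2,419.23 = $4,532.77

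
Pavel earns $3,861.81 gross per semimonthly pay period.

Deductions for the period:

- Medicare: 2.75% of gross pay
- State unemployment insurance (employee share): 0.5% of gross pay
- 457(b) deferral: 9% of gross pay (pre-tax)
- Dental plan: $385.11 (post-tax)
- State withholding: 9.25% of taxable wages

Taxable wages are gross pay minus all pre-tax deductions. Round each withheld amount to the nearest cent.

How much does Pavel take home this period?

$2,678.56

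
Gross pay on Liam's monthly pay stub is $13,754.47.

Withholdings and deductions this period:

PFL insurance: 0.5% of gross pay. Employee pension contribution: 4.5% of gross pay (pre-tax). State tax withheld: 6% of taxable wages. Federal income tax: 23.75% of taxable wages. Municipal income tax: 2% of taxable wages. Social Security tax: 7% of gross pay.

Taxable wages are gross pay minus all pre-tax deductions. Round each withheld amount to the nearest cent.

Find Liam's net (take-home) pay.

$7,933.41

Employee pension contribution: $13,754.47 × 0.045 = $618.95
Taxable wages = $13,754.47 − $618.95 = $13,135.52
State tax withheld: $13,135.52 × 0.06 = $788.13
Municipal income tax: $13,135.52 × 0.02 = $262.71
Federal income tax: $13,135.52 × 0.2375 = $3,119.69
PFL insurance: $13,754.47 × 0.005 = $68.77
Social Security tax: $13,754.47 × 0.07 = $962.81
Total deductions = $618.95 + $788.13 + $262.71 + $3,119.69 + $68.77 + $962.81 = $5,821.06
Net pay = $13,754.47 − $5,821.06 = $7,933.41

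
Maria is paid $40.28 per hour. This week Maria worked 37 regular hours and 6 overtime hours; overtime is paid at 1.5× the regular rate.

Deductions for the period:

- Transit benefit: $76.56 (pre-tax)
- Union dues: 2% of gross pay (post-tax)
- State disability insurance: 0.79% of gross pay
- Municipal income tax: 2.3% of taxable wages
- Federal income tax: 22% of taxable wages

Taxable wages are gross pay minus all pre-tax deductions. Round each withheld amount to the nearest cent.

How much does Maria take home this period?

$1,292.97

Regular pay: 37 × $40.28 = $1,490.36
Overtime pay: 6 × $40.28 × 1.5 = $362.52
Gross pay = $1,490.36 + $362.52 = $1,852.88
Transit benefit: $76.56
Taxable wages = $1,852.88 − $76.56 = $1,776.32
Municipal income tax: $1,776.32 × 0.023 = $40.86
Federal income tax: $1,776.32 × 0.22 = $390.79
State disability insurance: $1,852.88 × 0.0079 = $14.64
Union dues: $1,852.88 × 0.02 = $37.06
Total deductions = $76.56 + $40.86 + $390.79 + $14.64 + $37.06 = $559.91
Net pay = $1,852.88 − $559.91 = $1,292.97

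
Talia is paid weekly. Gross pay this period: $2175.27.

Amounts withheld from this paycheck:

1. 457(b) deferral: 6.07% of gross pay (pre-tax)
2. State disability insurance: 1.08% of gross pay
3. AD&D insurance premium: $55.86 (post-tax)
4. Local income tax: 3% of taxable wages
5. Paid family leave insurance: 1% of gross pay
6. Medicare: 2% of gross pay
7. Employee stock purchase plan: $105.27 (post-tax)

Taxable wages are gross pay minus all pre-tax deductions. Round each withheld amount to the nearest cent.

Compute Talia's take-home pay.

$1732.05

457(b) deferral: $2175.27 × 0.0607 = $132.04
Taxable wages = $2175.27 − $132.04 = $2043.23
Local income tax: $2043.23 × 0.03 = $61.30
Medicare: $2175.27 × 0.02 = $43.51
State disability insurance: $2175.27 × 0.0108 = $23.49
Paid family leave insurance: $2175.27 × 0.01 = $21.75
Employee stock purchase plan: $105.27
AD&D insurance premium: $55.86
Total deductions = $132.04 + $61.30 + $43.51 + $23.49 + $21.75 + $105.27 + $55.86 = $443.22
Net pay = $2175.27 − $443.22 = $1732.05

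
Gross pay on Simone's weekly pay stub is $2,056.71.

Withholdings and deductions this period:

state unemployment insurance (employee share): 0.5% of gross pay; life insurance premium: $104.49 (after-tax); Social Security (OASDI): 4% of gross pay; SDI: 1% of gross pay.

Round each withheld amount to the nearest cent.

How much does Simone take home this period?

$1,839.10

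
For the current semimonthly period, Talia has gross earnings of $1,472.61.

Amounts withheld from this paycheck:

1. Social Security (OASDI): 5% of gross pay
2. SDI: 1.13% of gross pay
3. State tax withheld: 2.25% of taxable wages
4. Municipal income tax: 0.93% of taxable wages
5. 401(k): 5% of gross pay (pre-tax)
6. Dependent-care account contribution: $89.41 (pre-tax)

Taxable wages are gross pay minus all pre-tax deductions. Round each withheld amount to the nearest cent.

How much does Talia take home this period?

$1,177.65

401(k): $1,472.61 × 0.05 = $73.63
Dependent-care account contribution: $89.41
Pre-tax total = $73.63 + $89.41 = $163.04
Taxable wages = $1,472.61 − $163.04 = $1,309.57
State tax withheld: $1,309.57 × 0.0225 = $29.47
Municipal income tax: $1,309.57 × 0.0093 = $12.18
Social Security (OASDI): $1,472.61 × 0.05 = $73.63
SDI: $1,472.61 × 0.0113 = $16.64
Total deductions = $73.63 + $89.41 + $29.47 + $12.18 + $73.63 + $16.64 = $294.96
Net pay = $1,472.61 − $294.96 = $1,177.65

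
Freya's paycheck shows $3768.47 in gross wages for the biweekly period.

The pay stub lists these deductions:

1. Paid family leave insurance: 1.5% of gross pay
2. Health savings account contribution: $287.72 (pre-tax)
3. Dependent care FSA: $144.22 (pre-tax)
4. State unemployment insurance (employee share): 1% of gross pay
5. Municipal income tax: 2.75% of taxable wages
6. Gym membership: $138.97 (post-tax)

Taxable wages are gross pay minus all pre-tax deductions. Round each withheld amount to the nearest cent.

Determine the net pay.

Health savings account contribution: $287.72
Dependent care FSA: $144.22
Pre-tax total = $287.72 + $144.22 = $431.94
Taxable wages = $3768.47 − $431.94 = $3336.53
Municipal income tax: $3336.53 × 0.0275 = $91.75
State unemployment insurance (employee share): $3768.47 × 0.01 = $37.68
Paid family leave insurance: $3768.47 × 0.015 = $56.53
Gym membership: $138.97
Total deductions = $287.72 + $144.22 + $91.75 + $37.68 + $56.53 + $138.97 = $756.87
Net pay = $3768.47 − $756.87 = $3011.60

$3011.60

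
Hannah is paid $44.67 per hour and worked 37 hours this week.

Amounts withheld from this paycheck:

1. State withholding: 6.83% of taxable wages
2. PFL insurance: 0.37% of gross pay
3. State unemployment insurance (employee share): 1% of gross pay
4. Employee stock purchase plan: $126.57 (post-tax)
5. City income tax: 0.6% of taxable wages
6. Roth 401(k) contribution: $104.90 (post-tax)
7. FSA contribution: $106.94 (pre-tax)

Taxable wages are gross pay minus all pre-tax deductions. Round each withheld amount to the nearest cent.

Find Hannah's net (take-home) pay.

$1,176.87

Gross pay: 37 × $44.67 = $1,652.79
FSA contribution: $106.94
Taxable wages = $1,652.79 − $106.94 = $1,545.85
City income tax: $1,545.85 × 0.006 = $9.28
State withholding: $1,545.85 × 0.0683 = $105.58
PFL insurance: $1,652.79 × 0.0037 = $6.12
State unemployment insurance (employee share): $1,652.79 × 0.01 = $16.53
Roth 401(k) contribution: $104.90
Employee stock purchase plan: $126.57
Total deductions = $106.94 + $9.28 + $105.58 + $6.12 + $16.53 + $104.90 + $126.57 = $475.92
Net pay = $1,652.79 − $475.92 = $1,176.87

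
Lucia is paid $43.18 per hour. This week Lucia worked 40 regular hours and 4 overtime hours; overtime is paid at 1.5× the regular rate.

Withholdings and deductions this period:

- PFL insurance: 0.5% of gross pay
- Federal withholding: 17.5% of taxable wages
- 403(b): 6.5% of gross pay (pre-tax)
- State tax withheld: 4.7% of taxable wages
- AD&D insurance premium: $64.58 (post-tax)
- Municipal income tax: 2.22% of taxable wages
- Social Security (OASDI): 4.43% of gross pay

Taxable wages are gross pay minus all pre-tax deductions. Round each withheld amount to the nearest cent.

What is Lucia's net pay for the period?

$1,241.15

Regular pay: 40 × $43.18 = $1,727.20
Overtime pay: 4 × $43.18 × 1.5 = $259.08
Gross pay = $1,727.20 + $259.08 = $1,986.28
403(b): $1,986.28 × 0.065 = $129.11
Taxable wages = $1,986.28 − $129.11 = $1,857.17
Municipal income tax: $1,857.17 × 0.0222 = $41.23
State tax withheld: $1,857.17 × 0.047 = $87.29
Federal withholding: $1,857.17 × 0.175 = $325.00
Social Security (OASDI): $1,986.28 × 0.0443 = $87.99
PFL insurance: $1,986.28 × 0.005 = $9.93
AD&D insurance premium: $64.58
Total deductions = $129.11 + $41.23 + $87.29 + $325.00 + $87.99 + $9.93 + $64.58 = $745.13
Net pay = $1,986.28 − $745.13 = $1,241.15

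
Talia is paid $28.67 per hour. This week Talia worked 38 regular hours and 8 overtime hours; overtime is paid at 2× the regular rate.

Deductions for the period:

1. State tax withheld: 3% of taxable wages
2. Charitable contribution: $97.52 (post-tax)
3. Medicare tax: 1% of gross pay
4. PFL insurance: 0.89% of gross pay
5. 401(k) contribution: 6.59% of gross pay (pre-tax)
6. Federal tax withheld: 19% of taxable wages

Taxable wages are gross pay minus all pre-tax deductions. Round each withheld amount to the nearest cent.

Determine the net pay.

Regular pay: 38 × $28.67 = $1,089.46
Overtime pay: 8 × $28.67 × 2 = $458.72
Gross pay = $1,089.46 + $458.72 = $1,548.18
401(k) contribution: $1,548.18 × 0.0659 = $102.03
Taxable wages = $1,548.18 − $102.03 = $1,446.15
Federal tax withheld: $1,446.15 × 0.19 = $274.77
State tax withheld: $1,446.15 × 0.03 = $43.38
Medicare tax: $1,548.18 × 0.01 = $15.48
PFL insurance: $1,548.18 × 0.0089 = $13.78
Charitable contribution: $97.52
Total deductions = $102.03 + $274.77 + $43.38 + $15.48 + $13.78 + $97.52 = $546.96
Net pay = $1,548.18 − $546.96 = $1,001.22

$1,001.22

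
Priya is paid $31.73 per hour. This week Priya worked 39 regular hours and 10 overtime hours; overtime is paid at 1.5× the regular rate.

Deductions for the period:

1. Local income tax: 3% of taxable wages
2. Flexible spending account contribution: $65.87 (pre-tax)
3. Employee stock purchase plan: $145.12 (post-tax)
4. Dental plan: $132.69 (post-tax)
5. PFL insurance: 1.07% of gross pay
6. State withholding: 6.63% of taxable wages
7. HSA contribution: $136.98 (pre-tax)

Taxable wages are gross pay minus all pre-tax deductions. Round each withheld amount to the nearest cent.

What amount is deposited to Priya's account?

Regular pay: 39 × $31.73 = $1,237.47
Overtime pay: 10 × $31.73 × 1.5 = $475.95
Gross pay = $1,237.47 + $475.95 = $1,713.42
HSA contribution: $136.98
Flexible spending account contribution: $65.87
Pre-tax total = $136.98 + $65.87 = $202.85
Taxable wages = $1,713.42 − $202.85 = $1,510.57
State withholding: $1,510.57 × 0.0663 = $100.15
Local income tax: $1,510.57 × 0.03 = $45.32
PFL insurance: $1,713.42 × 0.0107 = $18.33
Dental plan: $132.69
Employee stock purchase plan: $145.12
Total deductions = $136.98 + $65.87 + $100.15 + $45.32 + $18.33 + $132.69 + $145.12 = $644.46
Net pay = $1,713.42 − $644.46 = $1,068.96

$1,068.96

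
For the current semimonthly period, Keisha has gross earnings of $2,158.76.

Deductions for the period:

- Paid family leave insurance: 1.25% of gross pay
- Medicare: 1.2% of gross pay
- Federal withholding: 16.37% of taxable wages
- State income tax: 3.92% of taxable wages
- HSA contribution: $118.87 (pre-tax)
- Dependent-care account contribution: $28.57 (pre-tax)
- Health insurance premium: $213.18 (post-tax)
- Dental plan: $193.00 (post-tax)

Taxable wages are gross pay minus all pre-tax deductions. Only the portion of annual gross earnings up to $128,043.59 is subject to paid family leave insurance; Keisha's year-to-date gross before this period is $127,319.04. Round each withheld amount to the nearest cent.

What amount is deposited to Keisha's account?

$1,162.08

Dependent-care account contribution: $28.57
HSA contribution: $118.87
Pre-tax total = $28.57 + $118.87 = $147.44
Taxable wages = $2,158.76 − $147.44 = $2,011.32
State income tax: $2,011.32 × 0.0392 = $78.84
Federal withholding: $2,011.32 × 0.1637 = $329.25
Medicare: $2,158.76 × 0.012 = $25.91
Paid family leave insurance: only $128,043.59 − $127,319.04 = $724.55 of this check is subject → $724.55 × 0.0125 = $9.06
Dental plan: $193.00
Health insurance premium: $213.18
Total deductions = $28.57 + $118.87 + $78.84 + $329.25 + $25.91 + $9.06 + $193.00 + $213.18 = $996.68
Net pay = $2,158.76 − $996.68 = $1,162.08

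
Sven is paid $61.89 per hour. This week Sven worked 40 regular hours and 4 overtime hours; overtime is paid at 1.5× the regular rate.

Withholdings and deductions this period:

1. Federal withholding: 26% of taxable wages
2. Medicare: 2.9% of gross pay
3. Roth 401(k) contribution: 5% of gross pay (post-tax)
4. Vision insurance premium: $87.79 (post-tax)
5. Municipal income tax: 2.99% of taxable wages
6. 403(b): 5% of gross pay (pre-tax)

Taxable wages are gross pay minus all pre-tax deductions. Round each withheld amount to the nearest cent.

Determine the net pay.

Regular pay: 40 × $61.89 = $2475.60
Overtime pay: 4 × $61.89 × 1.5 = $371.34
Gross pay = $2475.60 + $371.34 = $2846.94
403(b): $2846.94 × 0.05 = $142.35
Taxable wages = $2846.94 − $142.35 = $2704.59
Municipal income tax: $2704.59 × 0.0299 = $80.87
Federal withholding: $2704.59 × 0.26 = $703.19
Medicare: $2846.94 × 0.029 = $82.56
Roth 401(k) contribution: $2846.94 × 0.05 = $142.35
Vision insurance premium: $87.79
Total deductions = $142.35 + $80.87 + $703.19 + $82.56 + $142.35 + $87.79 = $1239.11
Net pay = $2846.94 − $1239.11 = $1607.83

$1607.83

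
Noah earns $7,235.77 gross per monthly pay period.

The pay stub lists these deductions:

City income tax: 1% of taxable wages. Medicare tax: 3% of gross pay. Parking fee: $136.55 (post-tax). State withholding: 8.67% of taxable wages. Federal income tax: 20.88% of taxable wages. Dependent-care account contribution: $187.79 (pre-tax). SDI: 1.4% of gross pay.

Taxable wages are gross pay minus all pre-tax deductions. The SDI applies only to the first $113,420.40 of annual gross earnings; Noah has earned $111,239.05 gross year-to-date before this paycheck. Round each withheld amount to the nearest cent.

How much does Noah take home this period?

Dependent-care account contribution: $187.79
Taxable wages = $7,235.77 − $187.79 = $7,047.98
State withholding: $7,047.98 × 0.0867 = $611.06
Federal income tax: $7,047.98 × 0.2088 = $1,471.62
City income tax: $7,047.98 × 0.01 = $70.48
Medicare tax: $7,235.77 × 0.03 = $217.07
SDI: only $113,420.40 − $111,239.05 = $2,181.35 of this check is subject → $2,181.35 × 0.014 = $30.54
Parking fee: $136.55
Total deductions = $187.79 + $611.06 + $1,471.62 + $70.48 + $217.07 + $30.54 + $136.55 = $2,725.11
Net pay = $7,235.77 − $2,725.11 = $4,510.66

$4,510.66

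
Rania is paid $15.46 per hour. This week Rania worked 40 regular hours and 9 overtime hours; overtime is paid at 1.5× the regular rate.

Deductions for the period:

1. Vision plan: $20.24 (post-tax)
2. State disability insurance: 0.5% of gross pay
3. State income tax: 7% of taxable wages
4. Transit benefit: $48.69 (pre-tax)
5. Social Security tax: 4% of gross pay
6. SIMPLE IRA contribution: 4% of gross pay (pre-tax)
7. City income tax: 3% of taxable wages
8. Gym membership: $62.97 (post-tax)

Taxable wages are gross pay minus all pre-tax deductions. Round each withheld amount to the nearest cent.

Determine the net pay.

Regular pay: 40 × $15.46 = $618.40
Overtime pay: 9 × $15.46 × 1.5 = $208.71
Gross pay = $618.40 + $208.71 = $827.11
Transit benefit: $48.69
SIMPLE IRA contribution: $827.11 × 0.04 = $33.08
Pre-tax total = $48.69 + $33.08 = $81.77
Taxable wages = $827.11 − $81.77 = $745.34
City income tax: $745.34 × 0.03 = $22.36
State income tax: $745.34 × 0.07 = $52.17
Social Security tax: $827.11 × 0.04 = $33.08
State disability insurance: $827.11 × 0.005 = $4.14
Gym membership: $62.97
Vision plan: $20.24
Total deductions = $48.69 + $33.08 + $22.36 + $52.17 + $33.08 + $4.14 + $62.97 + $20.24 = $276.73
Net pay = $827.11 − $276.73 = $550.38

$550.38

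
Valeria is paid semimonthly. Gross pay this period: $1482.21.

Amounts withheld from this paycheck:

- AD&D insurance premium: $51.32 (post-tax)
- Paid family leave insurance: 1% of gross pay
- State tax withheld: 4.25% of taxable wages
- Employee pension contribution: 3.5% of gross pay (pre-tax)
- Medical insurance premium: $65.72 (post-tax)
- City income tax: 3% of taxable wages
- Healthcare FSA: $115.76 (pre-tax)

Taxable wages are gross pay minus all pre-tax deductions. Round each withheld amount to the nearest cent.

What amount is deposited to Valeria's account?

$1087.40

Employee pension contribution: $1482.21 × 0.035 = $51.88
Healthcare FSA: $115.76
Pre-tax total = $51.88 + $115.76 = $167.64
Taxable wages = $1482.21 − $167.64 = $1314.57
City income tax: $1314.57 × 0.03 = $39.44
State tax withheld: $1314.57 × 0.0425 = $55.87
Paid family leave insurance: $1482.21 × 0.01 = $14.82
Medical insurance premium: $65.72
AD&D insurance premium: $51.32
Total deductions = $51.88 + $115.76 + $39.44 + $55.87 + $14.82 + $65.72 + $51.32 = $394.81
Net pay = $1482.21 − $394.81 = $1087.40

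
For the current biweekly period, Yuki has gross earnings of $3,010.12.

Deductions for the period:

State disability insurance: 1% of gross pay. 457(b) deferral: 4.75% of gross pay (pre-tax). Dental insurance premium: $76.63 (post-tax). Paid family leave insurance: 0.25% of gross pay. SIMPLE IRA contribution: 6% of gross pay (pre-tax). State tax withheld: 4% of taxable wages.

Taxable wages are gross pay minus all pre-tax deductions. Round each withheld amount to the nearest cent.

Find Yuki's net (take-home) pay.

$2,464.81

SIMPLE IRA contribution: $3,010.12 × 0.06 = $180.61
457(b) deferral: $3,010.12 × 0.0475 = $142.98
Pre-tax total = $180.61 + $142.98 = $323.59
Taxable wages = $3,010.12 − $323.59 = $2,686.53
State tax withheld: $2,686.53 × 0.04 = $107.46
State disability insurance: $3,010.12 × 0.01 = $30.10
Paid family leave insurance: $3,010.12 × 0.0025 = $7.53
Dental insurance premium: $76.63
Total deductions = $180.61 + $142.98 + $107.46 + $30.10 + $7.53 + $76.63 = $545.31
Net pay = $3,010.12 − $545.31 = $2,464.81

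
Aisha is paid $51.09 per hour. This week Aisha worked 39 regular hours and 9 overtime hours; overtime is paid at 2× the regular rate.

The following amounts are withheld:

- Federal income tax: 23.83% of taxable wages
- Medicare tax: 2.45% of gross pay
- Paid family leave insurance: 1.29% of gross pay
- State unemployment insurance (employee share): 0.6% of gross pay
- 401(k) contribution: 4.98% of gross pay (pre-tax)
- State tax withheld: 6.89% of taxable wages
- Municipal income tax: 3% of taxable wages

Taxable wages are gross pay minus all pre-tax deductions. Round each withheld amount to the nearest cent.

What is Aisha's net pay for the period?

$1,707.66

Regular pay: 39 × $51.09 = $1,992.51
Overtime pay: 9 × $51.09 × 2 = $919.62
Gross pay = $1,992.51 + $919.62 = $2,912.13
401(k) contribution: $2,912.13 × 0.0498 = $145.02
Taxable wages = $2,912.13 − $145.02 = $2,767.11
Municipal income tax: $2,767.11 × 0.03 = $83.01
State tax withheld: $2,767.11 × 0.0689 = $190.65
Federal income tax: $2,767.11 × 0.2383 = $659.40
Paid family leave insurance: $2,912.13 × 0.0129 = $37.57
Medicare tax: $2,912.13 × 0.0245 = $71.35
State unemployment insurance (employee share): $2,912.13 × 0.006 = $17.47
Total deductions = $145.02 + $83.01 + $190.65 + $659.40 + $37.57 + $71.35 + $17.47 = $1,204.47
Net pay = $2,912.13 − $1,204.47 = $1,707.66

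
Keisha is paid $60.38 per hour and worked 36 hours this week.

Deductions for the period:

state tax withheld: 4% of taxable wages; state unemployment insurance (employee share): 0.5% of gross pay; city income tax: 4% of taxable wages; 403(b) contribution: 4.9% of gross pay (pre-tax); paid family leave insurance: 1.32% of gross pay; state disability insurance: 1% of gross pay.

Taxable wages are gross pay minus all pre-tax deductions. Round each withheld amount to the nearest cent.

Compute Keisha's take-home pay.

Gross pay: 36 × $60.38 = $2173.68
403(b) contribution: $2173.68 × 0.049 = $106.51
Taxable wages = $2173.68 − $106.51 = $2067.17
City income tax: $2067.17 × 0.04 = $82.69
State tax withheld: $2067.17 × 0.04 = $82.69
State disability insurance: $2173.68 × 0.01 = $21.74
Paid family leave insurance: $2173.68 × 0.0132 = $28.69
State unemployment insurance (employee share): $2173.68 × 0.005 = $10.87
Total deductions = $106.51 + $82.69 + $82.69 + $21.74 + $28.69 + $10.87 = $333.19
Net pay = $2173.68 − $333.19 = $1840.49

$1840.49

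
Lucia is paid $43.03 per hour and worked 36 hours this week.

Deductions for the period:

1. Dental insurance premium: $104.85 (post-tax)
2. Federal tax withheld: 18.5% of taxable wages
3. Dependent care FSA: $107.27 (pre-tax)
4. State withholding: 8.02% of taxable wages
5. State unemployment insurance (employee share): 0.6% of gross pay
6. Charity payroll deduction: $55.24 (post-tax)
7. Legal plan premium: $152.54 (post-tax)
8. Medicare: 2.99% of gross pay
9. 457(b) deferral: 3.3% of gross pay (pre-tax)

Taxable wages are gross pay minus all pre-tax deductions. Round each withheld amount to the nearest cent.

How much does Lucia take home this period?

$653.64

Gross pay: 36 × $43.03 = $1549.08
Dependent care FSA: $107.27
457(b) deferral: $1549.08 × 0.033 = $51.12
Pre-tax total = $107.27 + $51.12 = $158.39
Taxable wages = $1549.08 − $158.39 = $1390.69
State withholding: $1390.69 × 0.0802 = $111.53
Federal tax withheld: $1390.69 × 0.185 = $257.28
Medicare: $1549.08 × 0.0299 = $46.32
State unemployment insurance (employee share): $1549.08 × 0.006 = $9.29
Dental insurance premium: $104.85
Charity payroll deduction: $55.24
Legal plan premium: $152.54
Total deductions = $107.27 + $51.12 + $111.53 + $257.28 + $46.32 + $9.29 + $104.85 + $55.24 + $152.54 = $895.44
Net pay = $1549.08 − $895.44 = $653.64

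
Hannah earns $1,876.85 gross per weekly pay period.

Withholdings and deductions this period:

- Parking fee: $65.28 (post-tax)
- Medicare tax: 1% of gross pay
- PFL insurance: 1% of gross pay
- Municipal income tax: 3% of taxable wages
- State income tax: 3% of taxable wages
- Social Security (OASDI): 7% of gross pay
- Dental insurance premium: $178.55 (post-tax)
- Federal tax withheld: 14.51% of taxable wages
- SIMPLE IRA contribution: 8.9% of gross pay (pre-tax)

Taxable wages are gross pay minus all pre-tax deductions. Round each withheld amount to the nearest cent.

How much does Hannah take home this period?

SIMPLE IRA contribution: $1,876.85 × 0.089 = $167.04
Taxable wages = $1,876.85 − $167.04 = $1,709.81
Federal tax withheld: $1,709.81 × 0.1451 = $248.09
State income tax: $1,709.81 × 0.03 = $51.29
Municipal income tax: $1,709.81 × 0.03 = $51.29
Medicare tax: $1,876.85 × 0.01 = $18.77
PFL insurance: $1,876.85 × 0.01 = $18.77
Social Security (OASDI): $1,876.85 × 0.07 = $131.38
Parking fee: $65.28
Dental insurance premium: $178.55
Total deductions = $167.04 + $248.09 + $51.29 + $51.29 + $18.77 + $18.77 + $131.38 + $65.28 + $178.55 = $930.46
Net pay = $1,876.85 − $930.46 = $946.39

$946.39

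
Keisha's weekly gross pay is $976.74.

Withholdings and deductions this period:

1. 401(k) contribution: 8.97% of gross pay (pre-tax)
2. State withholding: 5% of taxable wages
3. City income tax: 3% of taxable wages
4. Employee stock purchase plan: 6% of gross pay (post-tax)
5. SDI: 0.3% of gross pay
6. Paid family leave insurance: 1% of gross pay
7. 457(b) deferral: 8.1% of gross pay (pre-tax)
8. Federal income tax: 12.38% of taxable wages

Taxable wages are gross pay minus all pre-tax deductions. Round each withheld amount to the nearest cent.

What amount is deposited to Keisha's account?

$573.63

457(b) deferral: $976.74 × 0.081 = $79.12
401(k) contribution: $976.74 × 0.0897 = $87.61
Pre-tax total = $79.12 + $87.61 = $166.73
Taxable wages = $976.74 − $166.73 = $810.01
State withholding: $810.01 × 0.05 = $40.50
City income tax: $810.01 × 0.03 = $24.30
Federal income tax: $810.01 × 0.1238 = $100.28
SDI: $976.74 × 0.003 = $2.93
Paid family leave insurance: $976.74 × 0.01 = $9.77
Employee stock purchase plan: $976.74 × 0.06 = $58.60
Total deductions = $79.12 + $87.61 + $40.50 + $24.30 + $100.28 + $2.93 + $9.77 + $58.60 = $403.11
Net pay = $976.74 − $403.11 = $573.63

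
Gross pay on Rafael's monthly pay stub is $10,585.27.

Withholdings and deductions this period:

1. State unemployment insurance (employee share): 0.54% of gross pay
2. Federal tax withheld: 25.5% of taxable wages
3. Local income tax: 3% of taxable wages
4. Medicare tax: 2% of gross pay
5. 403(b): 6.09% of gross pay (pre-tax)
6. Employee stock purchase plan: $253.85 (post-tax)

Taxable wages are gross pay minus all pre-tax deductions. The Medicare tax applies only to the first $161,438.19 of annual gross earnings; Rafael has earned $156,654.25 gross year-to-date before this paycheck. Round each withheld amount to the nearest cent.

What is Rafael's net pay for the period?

403(b): $10,585.27 × 0.0609 = $644.64
Taxable wages = $10,585.27 − $644.64 = $9,940.63
Local income tax: $9,940.63 × 0.03 = $298.22
Federal tax withheld: $9,940.63 × 0.255 = $2,534.86
State unemployment insurance (employee share): $10,585.27 × 0.0054 = $57.16
Medicare tax: only $161,438.19 − $156,654.25 = $4,783.94 of this check is subject → $4,783.94 × 0.02 = $95.68
Employee stock purchase plan: $253.85
Total deductions = $644.64 + $298.22 + $2,534.86 + $57.16 + $95.68 + $253.85 = $3,884.41
Net pay = $10,585.27 − $3,884.41 = $6,700.86

$6,700.86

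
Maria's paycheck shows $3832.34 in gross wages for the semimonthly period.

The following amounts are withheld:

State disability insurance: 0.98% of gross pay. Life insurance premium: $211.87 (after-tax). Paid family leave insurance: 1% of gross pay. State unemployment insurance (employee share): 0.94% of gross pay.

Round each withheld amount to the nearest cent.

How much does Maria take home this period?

$3508.57

Paid family leave insurance: $3832.34 × 0.01 = $38.32
State disability insurance: $3832.34 × 0.0098 = $37.56
State unemployment insurance (employee share): $3832.34 × 0.0094 = $36.02
Life insurance premium: $211.87
Total deductions = $38.32 + $37.56 + $36.02 + $211.87 = $323.77
Net pay = $3832.34 − $323.77 = $3508.57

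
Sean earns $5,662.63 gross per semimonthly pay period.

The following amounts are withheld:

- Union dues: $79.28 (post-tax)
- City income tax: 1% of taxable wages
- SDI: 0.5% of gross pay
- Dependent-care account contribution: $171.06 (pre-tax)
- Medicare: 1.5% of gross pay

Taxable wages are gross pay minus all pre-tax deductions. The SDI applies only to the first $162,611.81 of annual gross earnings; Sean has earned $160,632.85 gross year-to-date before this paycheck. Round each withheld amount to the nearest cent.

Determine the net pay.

$5,262.54

Dependent-care account contribution: $171.06
Taxable wages = $5,662.63 − $171.06 = $5,491.57
City income tax: $5,491.57 × 0.01 = $54.92
SDI: only $162,611.81 − $160,632.85 = $1,978.96 of this check is subject → $1,978.96 × 0.005 = $9.89
Medicare: $5,662.63 × 0.015 = $84.94
Union dues: $79.28
Total deductions = $171.06 + $54.92 + $9.89 + $84.94 + $79.28 = $400.09
Net pay = $5,662.63 − $400.09 = $5,262.54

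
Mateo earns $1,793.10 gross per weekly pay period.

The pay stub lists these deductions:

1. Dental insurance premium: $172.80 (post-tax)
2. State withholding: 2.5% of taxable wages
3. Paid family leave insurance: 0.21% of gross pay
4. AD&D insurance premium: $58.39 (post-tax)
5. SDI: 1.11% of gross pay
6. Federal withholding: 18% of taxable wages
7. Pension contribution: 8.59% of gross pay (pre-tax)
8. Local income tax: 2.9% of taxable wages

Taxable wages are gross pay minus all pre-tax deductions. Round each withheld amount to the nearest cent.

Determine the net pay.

Pension contribution: $1,793.10 × 0.0859 = $154.03
Taxable wages = $1,793.10 − $154.03 = $1,639.07
Local income tax: $1,639.07 × 0.029 = $47.53
State withholding: $1,639.07 × 0.025 = $40.98
Federal withholding: $1,639.07 × 0.18 = $295.03
SDI: $1,793.10 × 0.0111 = $19.90
Paid family leave insurance: $1,793.10 × 0.0021 = $3.77
AD&D insurance premium: $58.39
Dental insurance premium: $172.80
Total deductions = $154.03 + $47.53 + $40.98 + $295.03 + $19.90 + $3.77 + $58.39 + $172.80 = $792.43
Net pay = $1,793.10 − $792.43 = $1,000.67

$1,000.67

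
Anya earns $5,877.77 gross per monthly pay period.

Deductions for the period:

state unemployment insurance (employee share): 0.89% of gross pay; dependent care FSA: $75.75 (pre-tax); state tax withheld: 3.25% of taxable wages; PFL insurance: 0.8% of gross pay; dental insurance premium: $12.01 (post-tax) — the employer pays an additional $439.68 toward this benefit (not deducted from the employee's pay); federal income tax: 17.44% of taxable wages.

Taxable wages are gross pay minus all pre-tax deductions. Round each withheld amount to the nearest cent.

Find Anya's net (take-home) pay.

Dependent care FSA: $75.75
Taxable wages = $5,877.77 − $75.75 = $5,802.02
Federal income tax: $5,802.02 × 0.1744 = $1,011.87
State tax withheld: $5,802.02 × 0.0325 = $188.57
PFL insurance: $5,877.77 × 0.008 = $47.02
State unemployment insurance (employee share): $5,877.77 × 0.0089 = $52.31
Dental insurance premium: $12.01
(Employer's $439.68 toward dental insurance premium is not withheld from the employee.)
Total deductions = $75.75 + $1,011.87 + $188.57 + $47.02 + $52.31 + $12.01 = $1,387.53
Net pay = $5,877.77 − $1,387.53 = $4,490.24

$4,490.24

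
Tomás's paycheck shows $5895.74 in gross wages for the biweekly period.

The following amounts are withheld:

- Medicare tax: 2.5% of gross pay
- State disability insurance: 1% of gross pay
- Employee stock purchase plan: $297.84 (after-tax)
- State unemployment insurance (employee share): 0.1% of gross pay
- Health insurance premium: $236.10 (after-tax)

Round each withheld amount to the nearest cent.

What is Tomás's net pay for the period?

$5149.55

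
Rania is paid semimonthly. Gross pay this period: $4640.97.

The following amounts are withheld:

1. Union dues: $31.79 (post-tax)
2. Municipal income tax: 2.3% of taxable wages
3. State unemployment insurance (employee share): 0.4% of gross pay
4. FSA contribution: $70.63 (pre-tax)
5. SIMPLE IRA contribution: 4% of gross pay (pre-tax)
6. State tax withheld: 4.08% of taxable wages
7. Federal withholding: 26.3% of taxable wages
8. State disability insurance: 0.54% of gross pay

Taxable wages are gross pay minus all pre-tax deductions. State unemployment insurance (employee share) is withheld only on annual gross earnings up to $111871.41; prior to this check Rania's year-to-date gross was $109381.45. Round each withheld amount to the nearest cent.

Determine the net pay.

$2884.96

FSA contribution: $70.63
SIMPLE IRA contribution: $4640.97 × 0.04 = $185.64
Pre-tax total = $70.63 + $185.64 = $256.27
Taxable wages = $4640.97 − $256.27 = $4384.70
State tax withheld: $4384.70 × 0.0408 = $178.90
Federal withholding: $4384.70 × 0.263 = $1153.18
Municipal income tax: $4384.70 × 0.023 = $100.85
State disability insurance: $4640.97 × 0.0054 = $25.06
State unemployment insurance (employee share): only $111871.41 − $109381.45 = $2489.96 of this check is subject → $2489.96 × 0.004 = $9.96
Union dues: $31.79
Total deductions = $70.63 + $185.64 + $178.90 + $1153.18 + $100.85 + $25.06 + $9.96 + $31.79 = $1756.01
Net pay = $4640.97 − $1756.01 = $2884.96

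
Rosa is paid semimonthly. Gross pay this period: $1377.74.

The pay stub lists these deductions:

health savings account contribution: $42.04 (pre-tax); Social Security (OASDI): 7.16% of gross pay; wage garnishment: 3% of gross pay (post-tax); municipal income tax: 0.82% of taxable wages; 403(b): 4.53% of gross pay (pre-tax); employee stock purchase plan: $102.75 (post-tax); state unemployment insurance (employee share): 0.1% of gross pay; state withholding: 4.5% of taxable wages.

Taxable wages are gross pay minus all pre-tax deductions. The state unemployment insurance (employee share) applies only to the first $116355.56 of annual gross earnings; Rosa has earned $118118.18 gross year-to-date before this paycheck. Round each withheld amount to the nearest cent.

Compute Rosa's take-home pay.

$962.82

403(b): $1377.74 × 0.0453 = $62.41
Health savings account contribution: $42.04
Pre-tax total = $62.41 + $42.04 = $104.45
Taxable wages = $1377.74 − $104.45 = $1273.29
Municipal income tax: $1273.29 × 0.0082 = $10.44
State withholding: $1273.29 × 0.045 = $57.30
Social Security (OASDI): $1377.74 × 0.0716 = $98.65
State unemployment insurance (employee share): annual cap $116355.56 already reached (YTD $118118.18), so $0.00
Employee stock purchase plan: $102.75
Wage garnishment: $1377.74 × 0.03 = $41.33
Total deductions = $62.41 + $42.04 + $10.44 + $57.30 + $98.65 + $0.00 + $102.75 + $41.33 = $414.92
Net pay = $1377.74 − $414.92 = $962.82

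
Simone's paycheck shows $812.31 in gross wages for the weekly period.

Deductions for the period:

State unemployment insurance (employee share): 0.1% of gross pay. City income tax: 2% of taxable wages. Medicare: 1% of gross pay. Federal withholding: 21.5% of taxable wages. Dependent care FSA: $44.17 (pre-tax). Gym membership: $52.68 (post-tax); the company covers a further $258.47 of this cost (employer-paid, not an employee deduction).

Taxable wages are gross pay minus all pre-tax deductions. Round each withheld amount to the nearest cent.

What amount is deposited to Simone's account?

Dependent care FSA: $44.17
Taxable wages = $812.31 − $44.17 = $768.14
City income tax: $768.14 × 0.02 = $15.36
Federal withholding: $768.14 × 0.215 = $165.15
State unemployment insurance (employee share): $812.31 × 0.001 = $0.81
Medicare: $812.31 × 0.01 = $8.12
Gym membership: $52.68
(Employer's $258.47 toward gym membership is not withheld from the employee.)
Total deductions = $44.17 + $15.36 + $165.15 + $0.81 + $8.12 + $52.68 = $286.29
Net pay = $812.31 − $286.29 = $526.02

$526.02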